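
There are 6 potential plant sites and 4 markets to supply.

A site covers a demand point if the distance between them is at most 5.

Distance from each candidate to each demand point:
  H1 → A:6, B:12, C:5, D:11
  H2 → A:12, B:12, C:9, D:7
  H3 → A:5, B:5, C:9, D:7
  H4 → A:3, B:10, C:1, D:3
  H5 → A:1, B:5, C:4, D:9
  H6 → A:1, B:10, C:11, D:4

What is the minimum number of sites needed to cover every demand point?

2

Coverage sets (demand points within 5 of each site):
  H1: {C}
  H2: {}
  H3: {A, B}
  H4: {A, C, D}
  H5: {A, B, C}
  H6: {A, D}
No single site covers all 4 demand points.
But {H3, H4} covers everything, so the minimum is 2.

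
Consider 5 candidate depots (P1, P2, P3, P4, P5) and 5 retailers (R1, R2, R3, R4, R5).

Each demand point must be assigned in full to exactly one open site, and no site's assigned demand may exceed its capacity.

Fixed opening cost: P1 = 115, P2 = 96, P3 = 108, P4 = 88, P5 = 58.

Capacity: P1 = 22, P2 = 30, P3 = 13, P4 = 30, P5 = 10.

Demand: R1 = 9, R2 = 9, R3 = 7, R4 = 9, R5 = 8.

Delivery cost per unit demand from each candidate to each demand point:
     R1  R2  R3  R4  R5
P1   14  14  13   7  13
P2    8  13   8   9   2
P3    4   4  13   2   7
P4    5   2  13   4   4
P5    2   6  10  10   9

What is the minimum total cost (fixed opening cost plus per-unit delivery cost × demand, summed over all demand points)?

Open {P2, P4}; cheapest assignment that respects the capacities:
  P2 (cap 30, load 15): R3, R5 — cost 7×8 + 8×2 = 72
  P4 (cap 30, load 27): R1, R2, R4 — cost 9×5 + 9×2 + 9×4 = 99
  Shipping 171, fixed 184 → total 355.
  Any other capacity-feasible assignment to {P2, P4} ships for at least 171.
Compare {P2, P4, P5}: its best feasible assignment gives total 386.
Compare {P3, P4, P5}: its best feasible assignment gives total 431.
Every other set of open sites that can feasibly serve all demand totals ≥ 386 even under its best assignment. Minimum: 355.

355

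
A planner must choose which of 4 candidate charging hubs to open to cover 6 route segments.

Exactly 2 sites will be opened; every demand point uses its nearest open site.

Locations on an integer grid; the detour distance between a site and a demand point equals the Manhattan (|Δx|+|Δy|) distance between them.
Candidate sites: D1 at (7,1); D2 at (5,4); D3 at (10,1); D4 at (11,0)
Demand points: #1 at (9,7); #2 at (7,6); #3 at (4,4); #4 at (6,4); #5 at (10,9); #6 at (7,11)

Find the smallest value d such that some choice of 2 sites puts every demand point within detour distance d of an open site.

9

Open {D2, D3}.
  Farthest demand point is #6 at detour distance 9 (to D2); all others are ≤ 9.
With {D1, D2} the worst case is 10.
With {D1, D3} the worst case is 10.
No size-2 selection achieves below 9.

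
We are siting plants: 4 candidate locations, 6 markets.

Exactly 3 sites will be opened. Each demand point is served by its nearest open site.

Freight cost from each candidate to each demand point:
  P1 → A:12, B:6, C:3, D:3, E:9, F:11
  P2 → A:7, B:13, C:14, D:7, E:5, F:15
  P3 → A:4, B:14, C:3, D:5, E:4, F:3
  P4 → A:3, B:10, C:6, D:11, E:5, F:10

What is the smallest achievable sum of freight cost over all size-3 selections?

Open {P1, P3, P4}.
  A→P4 3, B→P1 6, C→P1 3, D→P1 3, E→P3 4, F→P3 3  ⇒ total 22.
Compare {P1, P2, P3}: total 23.
Compare {P2, P3, P4}: total 28.
No size-3 selection does better; minimum is 22.

22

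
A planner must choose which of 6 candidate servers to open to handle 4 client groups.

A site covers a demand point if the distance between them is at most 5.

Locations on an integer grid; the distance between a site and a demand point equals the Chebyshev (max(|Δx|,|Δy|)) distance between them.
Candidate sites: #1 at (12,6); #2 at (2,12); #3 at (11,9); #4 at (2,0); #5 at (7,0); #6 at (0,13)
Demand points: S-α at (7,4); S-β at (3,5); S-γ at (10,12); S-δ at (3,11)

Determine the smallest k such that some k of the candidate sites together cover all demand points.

3

Coverage sets (demand points within 5 of each site):
  #1: {S-α}
  #2: {S-δ}
  #3: {S-α, S-γ}
  #4: {S-α, S-β}
  #5: {S-α, S-β}
  #6: {S-δ}
No 2 sites suffice: every size-2 union leaves at least one demand point uncovered.
But {#2, #3, #4} covers everything, so the minimum is 3.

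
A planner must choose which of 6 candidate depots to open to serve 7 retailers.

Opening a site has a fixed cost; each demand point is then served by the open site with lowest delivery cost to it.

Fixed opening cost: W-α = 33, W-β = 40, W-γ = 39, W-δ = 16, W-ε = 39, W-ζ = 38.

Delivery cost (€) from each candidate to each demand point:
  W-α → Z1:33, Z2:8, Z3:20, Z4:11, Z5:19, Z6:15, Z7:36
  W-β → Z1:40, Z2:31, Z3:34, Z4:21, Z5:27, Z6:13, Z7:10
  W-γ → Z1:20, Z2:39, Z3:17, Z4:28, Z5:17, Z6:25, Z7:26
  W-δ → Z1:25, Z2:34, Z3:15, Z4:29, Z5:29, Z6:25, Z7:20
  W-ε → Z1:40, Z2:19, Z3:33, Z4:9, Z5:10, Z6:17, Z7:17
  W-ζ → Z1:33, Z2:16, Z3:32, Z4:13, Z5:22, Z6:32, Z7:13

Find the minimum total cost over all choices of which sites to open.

Open {W-α, W-δ}: assign each demand point to its cheapest open site.
  Z1→W-δ 25, Z2→W-α 8, Z3→W-δ 15, Z4→W-α 11, Z5→W-α 19, Z6→W-α 15, Z7→W-δ 20
  delivery cost 113, fixed 49 → total 162.
Compare {W-δ, W-ε}: delivery cost 112 + fixed 55 = 167.
Compare {W-α}: delivery cost 142 + fixed 33 = 175.
Compare {W-δ, W-ζ}: delivery cost 129 + fixed 54 = 183.
All other subsets cost ≥ 167. Minimum total cost: 162.

162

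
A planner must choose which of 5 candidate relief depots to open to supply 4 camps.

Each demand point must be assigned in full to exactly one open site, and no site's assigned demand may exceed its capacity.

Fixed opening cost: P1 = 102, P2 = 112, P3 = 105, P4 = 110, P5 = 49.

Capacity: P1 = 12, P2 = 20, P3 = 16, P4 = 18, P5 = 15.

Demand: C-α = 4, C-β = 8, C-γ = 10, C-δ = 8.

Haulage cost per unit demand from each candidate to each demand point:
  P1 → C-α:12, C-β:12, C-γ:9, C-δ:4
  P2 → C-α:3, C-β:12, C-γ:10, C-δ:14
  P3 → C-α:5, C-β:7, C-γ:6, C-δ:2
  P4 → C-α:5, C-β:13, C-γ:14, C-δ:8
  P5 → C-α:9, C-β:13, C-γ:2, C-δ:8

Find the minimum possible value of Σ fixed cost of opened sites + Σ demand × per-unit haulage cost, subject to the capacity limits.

Open {P3, P5}; cheapest assignment that respects the capacities:
  P3 (cap 16, load 16): C-β, C-δ — cost 8×7 + 8×2 = 72
  P5 (cap 15, load 14): C-α, C-γ — cost 4×9 + 10×2 = 56
  Shipping 128, fixed 154 → total 282.
  Any other capacity-feasible assignment to {P3, P5} ships for at least 128.
Compare {P2, P3, P5}: its best feasible assignment gives total 370.
Compare {P3, P4, P5}: its best feasible assignment gives total 376.
Every other set of open sites that can feasibly serve all demand totals ≥ 370 even under its best assignment. Minimum: 282.

282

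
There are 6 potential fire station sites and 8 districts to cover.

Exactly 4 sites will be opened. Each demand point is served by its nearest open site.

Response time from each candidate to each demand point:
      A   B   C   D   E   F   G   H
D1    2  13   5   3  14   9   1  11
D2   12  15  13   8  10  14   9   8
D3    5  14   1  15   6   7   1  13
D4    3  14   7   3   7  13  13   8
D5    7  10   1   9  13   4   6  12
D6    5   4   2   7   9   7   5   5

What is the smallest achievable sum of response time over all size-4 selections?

Open {D1, D3, D5, D6}.
  A→D1 2, B→D6 4, C→D3 1, D→D1 3, E→D3 6, F→D5 4, G→D1 1, H→D6 5  ⇒ total 26.
Compare {D1, D4, D5, D6}: total 27.
Compare {D3, D4, D5, D6}: total 27.
No size-4 selection does better; minimum is 26.

26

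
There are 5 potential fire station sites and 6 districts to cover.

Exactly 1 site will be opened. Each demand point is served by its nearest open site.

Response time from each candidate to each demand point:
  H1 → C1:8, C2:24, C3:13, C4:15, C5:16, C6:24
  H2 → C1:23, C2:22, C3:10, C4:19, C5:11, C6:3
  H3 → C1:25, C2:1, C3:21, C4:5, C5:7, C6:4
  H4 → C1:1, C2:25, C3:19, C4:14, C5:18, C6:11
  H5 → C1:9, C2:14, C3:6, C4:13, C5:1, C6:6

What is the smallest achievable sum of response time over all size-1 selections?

Open {H5}.
  C1→H5 9, C2→H5 14, C3→H5 6, C4→H5 13, C5→H5 1, C6→H5 6  ⇒ total 49.
Compare {H3}: total 63.
Compare {H2}: total 88.
No size-1 selection does better; minimum is 49.

49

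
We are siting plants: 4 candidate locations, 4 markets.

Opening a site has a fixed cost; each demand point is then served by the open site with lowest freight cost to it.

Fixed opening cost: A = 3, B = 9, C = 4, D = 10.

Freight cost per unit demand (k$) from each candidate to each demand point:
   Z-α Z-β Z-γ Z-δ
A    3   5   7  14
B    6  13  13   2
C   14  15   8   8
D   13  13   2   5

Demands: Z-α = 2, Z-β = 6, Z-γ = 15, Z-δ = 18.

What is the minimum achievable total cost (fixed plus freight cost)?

124

Open {A, B, D}: assign each demand point to its cheapest open site.
  Z-α→A 2×3=6, Z-β→A 6×5=30, Z-γ→D 15×2=30, Z-δ→B 18×2=36
  freight cost 102, fixed 22 → total 124.
Compare {A, B, C, D}: freight cost 102 + fixed 26 = 128.
Compare {A, D}: freight cost 156 + fixed 13 = 169.
Compare {A, C, D}: freight cost 156 + fixed 17 = 173.
All other subsets cost ≥ 128. Minimum total cost: 124.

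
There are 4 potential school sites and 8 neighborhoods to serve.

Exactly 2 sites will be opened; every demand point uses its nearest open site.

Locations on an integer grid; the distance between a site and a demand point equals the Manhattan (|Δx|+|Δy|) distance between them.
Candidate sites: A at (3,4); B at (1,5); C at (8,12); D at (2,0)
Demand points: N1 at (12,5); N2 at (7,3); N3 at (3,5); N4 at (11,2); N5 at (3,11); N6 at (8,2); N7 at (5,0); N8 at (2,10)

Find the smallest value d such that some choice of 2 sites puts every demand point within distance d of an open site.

Open {A, B}.
  Farthest demand point is N1 at distance 10 (to A); all others are ≤ 10.
With {A, C} the worst case is 10.
With {A, D} the worst case is 10.
No size-2 selection achieves below 10.

10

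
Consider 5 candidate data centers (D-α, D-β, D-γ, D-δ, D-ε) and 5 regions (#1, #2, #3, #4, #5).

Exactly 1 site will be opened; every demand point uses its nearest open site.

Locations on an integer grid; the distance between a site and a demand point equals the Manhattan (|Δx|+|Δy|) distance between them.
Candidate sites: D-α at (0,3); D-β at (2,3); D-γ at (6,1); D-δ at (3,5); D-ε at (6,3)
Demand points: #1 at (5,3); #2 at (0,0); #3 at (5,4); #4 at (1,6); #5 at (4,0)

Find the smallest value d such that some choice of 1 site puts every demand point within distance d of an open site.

Open {D-β}.
  Farthest demand point is #2 at distance 5 (to D-β); all others are ≤ 5.
With {D-α} the worst case is 7.
With {D-δ} the worst case is 8.
No size-1 selection achieves below 5.

5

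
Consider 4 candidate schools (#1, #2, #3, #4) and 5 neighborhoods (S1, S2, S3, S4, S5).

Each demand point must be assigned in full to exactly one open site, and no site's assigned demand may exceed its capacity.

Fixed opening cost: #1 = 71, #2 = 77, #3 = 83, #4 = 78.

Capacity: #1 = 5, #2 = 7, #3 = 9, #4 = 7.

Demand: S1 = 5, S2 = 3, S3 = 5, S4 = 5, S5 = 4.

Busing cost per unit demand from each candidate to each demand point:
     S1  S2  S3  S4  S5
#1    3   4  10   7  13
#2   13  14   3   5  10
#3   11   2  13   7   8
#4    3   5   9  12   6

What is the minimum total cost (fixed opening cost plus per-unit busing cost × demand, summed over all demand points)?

Open {#1, #2, #3, #4}; cheapest assignment that respects the capacities:
  #1 (cap 5, load 5): S1 — cost 5×3 = 15
  #2 (cap 7, load 5): S3 — cost 5×3 = 15
  #3 (cap 9, load 8): S2, S4 — cost 3×2 + 5×7 = 41
  #4 (cap 7, load 4): S5 — cost 4×6 = 24
  Shipping 95, fixed 309 → total 404.
  Any other capacity-feasible assignment to {#1, #2, #3, #4} ships for at least 95.
Total demand is 22; every other set of sites either has combined capacity below 22 or cannot fit the demands without splitting one across sites, so {#1, #2, #3, #4} is the only feasible choice of open sites. Minimum: 404.

404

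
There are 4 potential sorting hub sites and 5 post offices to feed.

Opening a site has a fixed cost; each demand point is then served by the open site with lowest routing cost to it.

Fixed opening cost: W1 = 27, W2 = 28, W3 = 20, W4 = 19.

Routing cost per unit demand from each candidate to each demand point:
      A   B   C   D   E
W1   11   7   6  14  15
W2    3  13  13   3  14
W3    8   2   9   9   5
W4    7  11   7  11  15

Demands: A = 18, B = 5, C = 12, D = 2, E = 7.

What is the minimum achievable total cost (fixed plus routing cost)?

252

Open {W1, W2, W3}: assign each demand point to its cheapest open site.
  A→W2 18×3=54, B→W3 5×2=10, C→W1 12×6=72, D→W2 2×3=6, E→W3 7×5=35
  routing cost 177, fixed 75 → total 252.
Compare {W2, W3, W4}: routing cost 189 + fixed 67 = 256.
Compare {W2, W3}: routing cost 213 + fixed 48 = 261.
Compare {W1, W2, W3, W4}: routing cost 177 + fixed 94 = 271.
All other subsets cost ≥ 256. Minimum total cost: 252.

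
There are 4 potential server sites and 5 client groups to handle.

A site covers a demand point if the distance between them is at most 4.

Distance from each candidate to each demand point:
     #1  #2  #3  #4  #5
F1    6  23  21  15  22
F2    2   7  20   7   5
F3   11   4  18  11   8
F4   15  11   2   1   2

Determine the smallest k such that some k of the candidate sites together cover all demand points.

Coverage sets (demand points within 4 of each site):
  F1: {}
  F2: {#1}
  F3: {#2}
  F4: {#3, #4, #5}
No 2 sites suffice: every size-2 union leaves at least one demand point uncovered.
But {F2, F3, F4} covers everything, so the minimum is 3.

3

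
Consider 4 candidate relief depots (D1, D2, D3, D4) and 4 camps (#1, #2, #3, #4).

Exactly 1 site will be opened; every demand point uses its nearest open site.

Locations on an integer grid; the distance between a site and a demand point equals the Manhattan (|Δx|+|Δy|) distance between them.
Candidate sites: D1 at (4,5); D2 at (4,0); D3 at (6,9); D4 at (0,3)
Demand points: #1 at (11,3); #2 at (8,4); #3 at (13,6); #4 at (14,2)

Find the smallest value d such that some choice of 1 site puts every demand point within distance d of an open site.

Open {D1}.
  Farthest demand point is #4 at distance 13 (to D1); all others are ≤ 13.
With {D2} the worst case is 15.
With {D3} the worst case is 15.
No size-1 selection achieves below 13.

13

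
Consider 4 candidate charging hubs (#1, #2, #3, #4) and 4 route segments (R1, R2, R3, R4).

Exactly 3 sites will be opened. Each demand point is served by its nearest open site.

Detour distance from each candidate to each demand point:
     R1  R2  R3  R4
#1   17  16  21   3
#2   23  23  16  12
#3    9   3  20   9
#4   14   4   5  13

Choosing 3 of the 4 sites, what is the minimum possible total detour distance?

20

Open {#1, #3, #4}.
  R1→#3 9, R2→#3 3, R3→#4 5, R4→#1 3  ⇒ total 20.
Compare {#1, #2, #4}: total 26.
Compare {#2, #3, #4}: total 26.
No size-3 selection does better; minimum is 20.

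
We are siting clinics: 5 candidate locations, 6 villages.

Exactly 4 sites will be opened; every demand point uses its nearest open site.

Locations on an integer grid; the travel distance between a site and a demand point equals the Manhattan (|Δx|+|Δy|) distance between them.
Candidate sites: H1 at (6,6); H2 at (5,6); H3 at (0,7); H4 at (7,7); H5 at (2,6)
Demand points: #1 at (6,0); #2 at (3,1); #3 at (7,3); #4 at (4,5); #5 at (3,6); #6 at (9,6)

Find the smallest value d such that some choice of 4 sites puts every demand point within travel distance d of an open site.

6

Open {H1, H2, H3, H5}.
  Farthest demand point is #1 at travel distance 6 (to H1); all others are ≤ 6.
With {H1, H2, H4, H5} the worst case is 6.
With {H1, H3, H4, H5} the worst case is 6.
No size-4 selection achieves below 6.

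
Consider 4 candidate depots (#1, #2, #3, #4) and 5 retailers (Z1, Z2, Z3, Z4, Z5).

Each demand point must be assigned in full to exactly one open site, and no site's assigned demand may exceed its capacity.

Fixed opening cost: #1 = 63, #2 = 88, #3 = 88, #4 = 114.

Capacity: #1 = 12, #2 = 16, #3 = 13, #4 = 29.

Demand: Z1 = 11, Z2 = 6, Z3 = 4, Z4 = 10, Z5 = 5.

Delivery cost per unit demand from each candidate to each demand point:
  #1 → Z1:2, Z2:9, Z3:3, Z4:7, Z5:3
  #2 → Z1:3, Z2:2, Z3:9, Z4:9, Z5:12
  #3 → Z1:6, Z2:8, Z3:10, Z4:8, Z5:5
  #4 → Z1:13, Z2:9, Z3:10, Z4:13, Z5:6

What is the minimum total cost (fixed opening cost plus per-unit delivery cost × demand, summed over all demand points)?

Open {#1, #2, #3}; cheapest assignment that respects the capacities:
  #1 (cap 12, load 11): Z1 — cost 11×2 = 22
  #2 (cap 16, load 16): Z2, Z4 — cost 6×2 + 10×9 = 102
  #3 (cap 13, load 9): Z3, Z5 — cost 4×10 + 5×5 = 65
  Shipping 189, fixed 239 → total 428.
  Any other capacity-feasible assignment to {#1, #2, #3} ships for at least 189.
Compare {#1, #4}: its best feasible assignment gives total 453.
Compare {#1, #2, #4}: its best feasible assignment gives total 459.
Every other set of open sites that can feasibly serve all demand totals ≥ 453 even under its best assignment. Minimum: 428.

428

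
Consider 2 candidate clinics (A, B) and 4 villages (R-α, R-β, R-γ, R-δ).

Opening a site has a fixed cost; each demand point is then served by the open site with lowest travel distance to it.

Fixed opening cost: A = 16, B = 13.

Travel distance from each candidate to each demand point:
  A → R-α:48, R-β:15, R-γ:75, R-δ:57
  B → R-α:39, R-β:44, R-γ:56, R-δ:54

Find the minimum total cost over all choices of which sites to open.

193

Open {A, B}: assign each demand point to its cheapest open site.
  R-α→B 39, R-β→A 15, R-γ→B 56, R-δ→B 54
  travel distance 164, fixed 29 → total 193.
Compare {B}: travel distance 193 + fixed 13 = 206.
Compare {A}: travel distance 195 + fixed 16 = 211.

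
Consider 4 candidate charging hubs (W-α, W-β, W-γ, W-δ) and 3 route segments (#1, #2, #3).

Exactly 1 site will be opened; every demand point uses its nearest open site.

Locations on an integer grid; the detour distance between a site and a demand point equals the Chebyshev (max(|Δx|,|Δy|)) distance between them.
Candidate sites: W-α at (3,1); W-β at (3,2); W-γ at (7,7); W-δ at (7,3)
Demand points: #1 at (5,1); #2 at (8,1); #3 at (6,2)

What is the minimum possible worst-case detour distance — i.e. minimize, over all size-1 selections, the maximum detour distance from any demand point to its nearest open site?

Open {W-δ}.
  Farthest demand point is #1 at detour distance 2 (to W-δ); all others are ≤ 2.
With {W-α} the worst case is 5.
With {W-β} the worst case is 5.
No size-1 selection achieves below 2.

2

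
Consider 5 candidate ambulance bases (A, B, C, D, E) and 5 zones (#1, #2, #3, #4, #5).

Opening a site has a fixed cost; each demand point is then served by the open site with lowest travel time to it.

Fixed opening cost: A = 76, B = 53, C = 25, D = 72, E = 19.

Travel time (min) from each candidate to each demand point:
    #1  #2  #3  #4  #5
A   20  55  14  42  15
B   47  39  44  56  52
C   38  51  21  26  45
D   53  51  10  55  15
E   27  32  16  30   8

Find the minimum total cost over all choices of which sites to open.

132

Open {E}: assign each demand point to its cheapest open site.
  #1→E 27, #2→E 32, #3→E 16, #4→E 30, #5→E 8
  travel time 113, fixed 19 → total 132.
Compare {C, E}: travel time 109 + fixed 44 = 153.
Compare {B, E}: travel time 113 + fixed 72 = 185.
Compare {D, E}: travel time 107 + fixed 91 = 198.
All other subsets cost ≥ 153. Minimum total cost: 132.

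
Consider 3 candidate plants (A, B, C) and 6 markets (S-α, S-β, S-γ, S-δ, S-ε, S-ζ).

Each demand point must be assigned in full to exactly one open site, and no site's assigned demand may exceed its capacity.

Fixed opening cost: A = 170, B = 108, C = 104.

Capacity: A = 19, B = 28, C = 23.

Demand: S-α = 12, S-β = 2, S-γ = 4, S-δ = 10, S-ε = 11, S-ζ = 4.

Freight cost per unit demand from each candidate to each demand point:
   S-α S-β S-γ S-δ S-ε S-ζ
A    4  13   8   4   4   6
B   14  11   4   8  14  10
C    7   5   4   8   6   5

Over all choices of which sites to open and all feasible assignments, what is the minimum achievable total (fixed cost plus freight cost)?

520

Open {B, C}; cheapest assignment that respects the capacities:
  B (cap 28, load 20): S-β, S-γ, S-δ, S-ζ — cost 2×11 + 4×4 + 10×8 + 4×10 = 158
  C (cap 23, load 23): S-α, S-ε — cost 12×7 + 11×6 = 150
  Shipping 308, fixed 212 → total 520.
  Any other capacity-feasible assignment to {B, C} ships for at least 308.
Compare {A, B}: its best feasible assignment gives total 622.
Compare {A, B, C}: its best feasible assignment gives total 622.
Every other set of open sites that can feasibly serve all demand totals ≥ 622 even under its best assignment. Minimum: 520.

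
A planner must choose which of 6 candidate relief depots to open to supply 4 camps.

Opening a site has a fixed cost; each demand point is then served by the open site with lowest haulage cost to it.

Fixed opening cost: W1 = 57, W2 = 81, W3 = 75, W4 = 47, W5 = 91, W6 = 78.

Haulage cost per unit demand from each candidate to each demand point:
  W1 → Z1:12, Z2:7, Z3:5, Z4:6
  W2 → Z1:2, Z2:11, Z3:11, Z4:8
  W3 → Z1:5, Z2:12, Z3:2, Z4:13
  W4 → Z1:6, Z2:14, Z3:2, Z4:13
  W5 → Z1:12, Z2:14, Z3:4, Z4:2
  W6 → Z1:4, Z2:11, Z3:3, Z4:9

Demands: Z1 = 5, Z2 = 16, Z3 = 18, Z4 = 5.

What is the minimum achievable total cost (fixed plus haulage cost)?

312

Open {W1, W4}: assign each demand point to its cheapest open site.
  Z1→W4 5×6=30, Z2→W1 16×7=112, Z3→W4 18×2=36, Z4→W1 5×6=30
  haulage cost 208, fixed 104 → total 312.
Compare {W1, W3}: haulage cost 203 + fixed 132 = 335.
Compare {W1}: haulage cost 292 + fixed 57 = 349.
Compare {W1, W6}: haulage cost 216 + fixed 135 = 351.
All other subsets cost ≥ 335. Minimum total cost: 312.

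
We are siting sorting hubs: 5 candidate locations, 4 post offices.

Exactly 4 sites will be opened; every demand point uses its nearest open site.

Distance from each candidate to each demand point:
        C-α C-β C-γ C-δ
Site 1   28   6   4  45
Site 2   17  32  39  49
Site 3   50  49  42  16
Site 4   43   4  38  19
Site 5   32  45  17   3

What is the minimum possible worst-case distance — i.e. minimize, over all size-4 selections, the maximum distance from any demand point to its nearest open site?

17

Open {Site 1, Site 2, Site 3, Site 4}.
  Farthest demand point is C-α at distance 17 (to Site 2); all others are ≤ 17.
With {Site 1, Site 2, Site 3, Site 5} the worst case is 17.
With {Site 1, Site 2, Site 4, Site 5} the worst case is 17.
No size-4 selection achieves below 17.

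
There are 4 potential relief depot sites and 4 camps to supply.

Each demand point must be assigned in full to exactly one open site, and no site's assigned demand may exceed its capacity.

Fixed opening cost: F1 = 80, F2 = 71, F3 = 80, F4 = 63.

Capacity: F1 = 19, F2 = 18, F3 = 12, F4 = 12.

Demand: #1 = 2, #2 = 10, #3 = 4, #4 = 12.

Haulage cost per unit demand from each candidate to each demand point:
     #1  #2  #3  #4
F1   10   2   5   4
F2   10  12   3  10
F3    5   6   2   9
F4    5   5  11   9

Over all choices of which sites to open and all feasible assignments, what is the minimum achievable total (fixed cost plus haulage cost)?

Open {F1, F4}; cheapest assignment that respects the capacities:
  F1 (cap 19, load 16): #3, #4 — cost 4×5 + 12×4 = 68
  F4 (cap 12, load 12): #1, #2 — cost 2×5 + 10×5 = 60
  Shipping 128, fixed 143 → total 271.
  Any other capacity-feasible assignment to {F1, F4} ships for at least 128.
Compare {F1, F3}: its best feasible assignment gives total 298.
Compare {F1, F2}: its best feasible assignment gives total 323.
Every other set of open sites that can feasibly serve all demand totals ≥ 298 even under its best assignment. Minimum: 271.

271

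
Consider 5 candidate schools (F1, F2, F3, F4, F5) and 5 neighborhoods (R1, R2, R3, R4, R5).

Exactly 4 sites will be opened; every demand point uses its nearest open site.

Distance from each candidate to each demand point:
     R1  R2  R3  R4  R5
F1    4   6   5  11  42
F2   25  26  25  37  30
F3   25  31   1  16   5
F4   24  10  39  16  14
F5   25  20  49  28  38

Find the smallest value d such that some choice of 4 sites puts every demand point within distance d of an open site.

11

Open {F1, F2, F3, F4}.
  Farthest demand point is R4 at distance 11 (to F1); all others are ≤ 11.
With {F1, F2, F3, F5} the worst case is 11.
With {F1, F3, F4, F5} the worst case is 11.
No size-4 selection achieves below 11.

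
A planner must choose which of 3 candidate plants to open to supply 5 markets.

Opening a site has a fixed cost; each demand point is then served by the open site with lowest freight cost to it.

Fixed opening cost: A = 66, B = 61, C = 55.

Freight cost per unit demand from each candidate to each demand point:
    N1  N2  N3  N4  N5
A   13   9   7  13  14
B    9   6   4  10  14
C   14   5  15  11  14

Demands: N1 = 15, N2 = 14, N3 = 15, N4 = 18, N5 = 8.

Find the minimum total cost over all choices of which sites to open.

632

Open {B}: assign each demand point to its cheapest open site.
  N1→B 15×9=135, N2→B 14×6=84, N3→B 15×4=60, N4→B 18×10=180, N5→B 8×14=112
  freight cost 571, fixed 61 → total 632.
Compare {B, C}: freight cost 557 + fixed 116 = 673.
Compare {A, B}: freight cost 571 + fixed 127 = 698.
Compare {A, B, C}: freight cost 557 + fixed 182 = 739.
All other subsets cost ≥ 673. Minimum total cost: 632.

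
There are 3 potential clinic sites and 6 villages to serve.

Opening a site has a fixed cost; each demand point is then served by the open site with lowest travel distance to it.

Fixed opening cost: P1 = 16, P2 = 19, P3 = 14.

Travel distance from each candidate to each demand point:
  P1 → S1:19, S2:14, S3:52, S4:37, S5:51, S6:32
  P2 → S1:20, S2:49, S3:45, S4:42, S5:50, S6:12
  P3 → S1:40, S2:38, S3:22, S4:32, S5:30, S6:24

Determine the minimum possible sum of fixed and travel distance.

171

Open {P1, P3}: assign each demand point to its cheapest open site.
  S1→P1 19, S2→P1 14, S3→P3 22, S4→P3 32, S5→P3 30, S6→P3 24
  travel distance 141, fixed 30 → total 171.
Compare {P1, P2, P3}: travel distance 129 + fixed 49 = 178.
Compare {P2, P3}: travel distance 154 + fixed 33 = 187.
Compare {P3}: travel distance 186 + fixed 14 = 200.
All other subsets cost ≥ 178. Minimum total cost: 171.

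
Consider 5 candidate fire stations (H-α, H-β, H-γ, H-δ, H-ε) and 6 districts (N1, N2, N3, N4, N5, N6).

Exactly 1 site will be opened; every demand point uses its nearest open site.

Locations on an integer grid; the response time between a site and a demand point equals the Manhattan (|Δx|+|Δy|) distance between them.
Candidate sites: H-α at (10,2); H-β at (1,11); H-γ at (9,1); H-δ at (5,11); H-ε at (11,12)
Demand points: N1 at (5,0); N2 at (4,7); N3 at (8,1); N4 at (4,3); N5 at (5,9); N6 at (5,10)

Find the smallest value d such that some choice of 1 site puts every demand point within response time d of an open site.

Open {H-α}.
  Farthest demand point is N6 at response time 13 (to H-α); all others are ≤ 13.
With {H-γ} the worst case is 13.
With {H-δ} the worst case is 13.
No size-1 selection achieves below 13.

13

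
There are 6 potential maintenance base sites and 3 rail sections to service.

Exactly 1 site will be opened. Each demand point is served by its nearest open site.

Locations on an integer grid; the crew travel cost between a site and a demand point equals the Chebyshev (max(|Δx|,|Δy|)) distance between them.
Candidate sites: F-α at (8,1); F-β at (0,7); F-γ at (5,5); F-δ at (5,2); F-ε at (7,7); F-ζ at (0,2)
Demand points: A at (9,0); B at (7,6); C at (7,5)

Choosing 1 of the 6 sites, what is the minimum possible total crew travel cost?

Open {F-γ}.
  A→F-γ 5, B→F-γ 2, C→F-γ 2  ⇒ total 9.
Compare {F-α}: total 10.
Compare {F-ε}: total 10.
No size-1 selection does better; minimum is 9.

9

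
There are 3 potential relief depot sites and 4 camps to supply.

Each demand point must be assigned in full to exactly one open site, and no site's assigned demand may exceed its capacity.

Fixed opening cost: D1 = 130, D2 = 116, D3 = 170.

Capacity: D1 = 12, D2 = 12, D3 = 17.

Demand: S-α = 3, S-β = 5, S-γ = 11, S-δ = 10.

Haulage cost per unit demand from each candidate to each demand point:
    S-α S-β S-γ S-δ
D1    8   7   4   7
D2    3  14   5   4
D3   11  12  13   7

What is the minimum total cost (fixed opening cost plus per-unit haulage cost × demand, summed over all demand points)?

593

Open {D1, D2, D3}; cheapest assignment that respects the capacities:
  D1 (cap 12, load 11): S-γ — cost 11×4 = 44
  D2 (cap 12, load 10): S-δ — cost 10×4 = 40
  D3 (cap 17, load 8): S-α, S-β — cost 3×11 + 5×12 = 93
  Shipping 177, fixed 416 → total 593.
  Any other capacity-feasible assignment to {D1, D2, D3} ships for at least 177.
Total demand is 29; every other set of sites either has combined capacity below 29 or cannot fit the demands without splitting one across sites, so {D1, D2, D3} is the only feasible choice of open sites. Minimum: 593.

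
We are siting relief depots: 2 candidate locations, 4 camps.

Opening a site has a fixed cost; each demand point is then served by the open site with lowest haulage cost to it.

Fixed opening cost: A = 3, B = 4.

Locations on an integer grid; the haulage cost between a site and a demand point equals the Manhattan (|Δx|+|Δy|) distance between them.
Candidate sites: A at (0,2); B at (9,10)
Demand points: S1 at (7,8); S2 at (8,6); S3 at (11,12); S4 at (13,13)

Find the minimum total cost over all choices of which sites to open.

24

Open {B}: assign each demand point to its cheapest open site.
  S1→B 4, S2→B 5, S3→B 4, S4→B 7
  haulage cost 20, fixed 4 → total 24.
Compare {A, B}: haulage cost 20 + fixed 7 = 27.
Compare {A}: haulage cost 70 + fixed 3 = 73.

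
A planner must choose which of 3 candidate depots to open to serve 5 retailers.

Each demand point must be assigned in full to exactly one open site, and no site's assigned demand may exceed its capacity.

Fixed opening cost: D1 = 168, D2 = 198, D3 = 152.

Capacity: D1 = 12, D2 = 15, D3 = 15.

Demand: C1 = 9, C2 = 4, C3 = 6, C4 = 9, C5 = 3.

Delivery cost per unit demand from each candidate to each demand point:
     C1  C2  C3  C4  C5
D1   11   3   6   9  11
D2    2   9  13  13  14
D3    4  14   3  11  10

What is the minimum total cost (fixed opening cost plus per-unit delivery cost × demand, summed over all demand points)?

Open {D1, D2, D3}; cheapest assignment that respects the capacities:
  D1 (cap 12, load 7): C2, C5 — cost 4×3 + 3×11 = 45
  D2 (cap 15, load 9): C1 — cost 9×2 = 18
  D3 (cap 15, load 15): C3, C4 — cost 6×3 + 9×11 = 117
  Shipping 180, fixed 518 → total 698.
  Any other capacity-feasible assignment to {D1, D2, D3} ships for at least 180.
Total demand is 31 and no other set of sites has combined capacity ≥ 31, so {D1, D2, D3} is the only feasible choice of open sites. Minimum: 698.

698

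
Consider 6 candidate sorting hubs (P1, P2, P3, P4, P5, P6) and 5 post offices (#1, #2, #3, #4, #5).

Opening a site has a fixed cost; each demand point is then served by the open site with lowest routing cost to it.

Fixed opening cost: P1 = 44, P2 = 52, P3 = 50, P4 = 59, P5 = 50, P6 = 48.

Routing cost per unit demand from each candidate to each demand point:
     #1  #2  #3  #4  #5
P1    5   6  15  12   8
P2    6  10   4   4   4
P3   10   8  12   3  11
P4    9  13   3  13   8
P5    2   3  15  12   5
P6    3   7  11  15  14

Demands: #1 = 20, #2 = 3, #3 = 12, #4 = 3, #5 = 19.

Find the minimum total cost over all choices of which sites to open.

287

Open {P2, P5}: assign each demand point to its cheapest open site.
  #1→P5 20×2=40, #2→P5 3×3=9, #3→P2 12×4=48, #4→P2 3×4=12, #5→P2 19×4=76
  routing cost 185, fixed 102 → total 287.
Compare {P2, P6}: routing cost 217 + fixed 100 = 317.
Compare {P4, P5}: routing cost 216 + fixed 109 = 325.
Compare {P1, P2, P5}: routing cost 185 + fixed 146 = 331.
All other subsets cost ≥ 317. Minimum total cost: 287.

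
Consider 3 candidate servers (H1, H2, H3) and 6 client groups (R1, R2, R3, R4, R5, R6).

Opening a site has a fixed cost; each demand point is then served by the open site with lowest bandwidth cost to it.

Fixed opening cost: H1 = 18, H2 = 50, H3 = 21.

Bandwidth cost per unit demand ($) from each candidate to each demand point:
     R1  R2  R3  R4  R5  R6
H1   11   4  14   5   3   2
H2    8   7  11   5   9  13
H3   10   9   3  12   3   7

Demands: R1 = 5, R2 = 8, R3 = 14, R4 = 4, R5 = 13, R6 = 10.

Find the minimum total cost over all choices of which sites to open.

Open {H1, H3}: assign each demand point to its cheapest open site.
  R1→H3 5×10=50, R2→H1 8×4=32, R3→H3 14×3=42, R4→H1 4×5=20, R5→H1 13×3=39, R6→H1 10×2=20
  bandwidth cost 203, fixed 39 → total 242.
Compare {H1, H2, H3}: bandwidth cost 193 + fixed 89 = 282.
Compare {H2, H3}: bandwidth cost 267 + fixed 71 = 338.
Compare {H3}: bandwidth cost 321 + fixed 21 = 342.
All other subsets cost ≥ 282. Minimum total cost: 242.

242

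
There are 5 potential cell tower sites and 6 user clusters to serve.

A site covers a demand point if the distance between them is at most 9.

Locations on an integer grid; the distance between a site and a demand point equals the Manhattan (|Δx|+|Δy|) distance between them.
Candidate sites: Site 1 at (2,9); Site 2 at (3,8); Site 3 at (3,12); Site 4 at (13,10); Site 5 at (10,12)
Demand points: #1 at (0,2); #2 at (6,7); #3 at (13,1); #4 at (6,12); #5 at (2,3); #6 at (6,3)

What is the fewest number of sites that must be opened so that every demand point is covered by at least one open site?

2

Coverage sets (demand points within 9 of each site):
  Site 1: {#1, #2, #4, #5}
  Site 2: {#1, #2, #4, #5, #6}
  Site 3: {#2, #4}
  Site 4: {#3, #4}
  Site 5: {#2, #4}
No single site covers all 6 demand points.
But {Site 2, Site 4} covers everything, so the minimum is 2.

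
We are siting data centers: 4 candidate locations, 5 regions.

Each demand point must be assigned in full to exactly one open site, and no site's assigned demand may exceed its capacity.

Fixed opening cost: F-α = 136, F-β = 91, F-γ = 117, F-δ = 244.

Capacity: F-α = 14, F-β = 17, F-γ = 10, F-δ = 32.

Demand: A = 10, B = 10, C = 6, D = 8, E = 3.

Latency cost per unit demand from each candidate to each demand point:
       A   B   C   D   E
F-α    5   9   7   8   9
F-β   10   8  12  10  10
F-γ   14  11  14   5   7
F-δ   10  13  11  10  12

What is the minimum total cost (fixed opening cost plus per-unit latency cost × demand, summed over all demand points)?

Open {F-α, F-β, F-γ}; cheapest assignment that respects the capacities:
  F-α (cap 14, load 13): A, E — cost 10×5 + 3×9 = 77
  F-β (cap 17, load 16): B, C — cost 10×8 + 6×12 = 152
  F-γ (cap 10, load 8): D — cost 8×5 = 40
  Shipping 269, fixed 344 → total 613.
  Any other capacity-feasible assignment to {F-α, F-β, F-γ} ships for at least 269.
Compare {F-β, F-δ}: its best feasible assignment gives total 691.
Compare {F-α, F-δ}: its best feasible assignment gives total 733.
Every other set of open sites that can feasibly serve all demand totals ≥ 691 even under its best assignment. Minimum: 613.

613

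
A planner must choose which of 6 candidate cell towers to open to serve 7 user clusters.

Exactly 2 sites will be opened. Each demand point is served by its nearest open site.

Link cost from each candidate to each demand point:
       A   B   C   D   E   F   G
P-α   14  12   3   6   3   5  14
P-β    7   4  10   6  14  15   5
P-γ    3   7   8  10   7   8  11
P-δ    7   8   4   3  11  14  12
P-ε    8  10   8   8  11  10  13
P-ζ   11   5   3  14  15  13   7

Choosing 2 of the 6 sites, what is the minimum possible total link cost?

Open {P-α, P-β}.
  A→P-β 7, B→P-β 4, C→P-α 3, D→P-α 6, E→P-α 3, F→P-α 5, G→P-β 5  ⇒ total 33.
Compare {P-α, P-γ}: total 38.
Compare {P-α, P-ζ}: total 40.
No size-2 selection does better; minimum is 33.

33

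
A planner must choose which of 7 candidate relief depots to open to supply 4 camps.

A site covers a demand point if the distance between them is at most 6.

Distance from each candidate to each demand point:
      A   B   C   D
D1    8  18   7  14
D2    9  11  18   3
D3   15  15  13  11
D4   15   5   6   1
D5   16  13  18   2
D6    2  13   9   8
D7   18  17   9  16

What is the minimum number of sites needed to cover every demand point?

2

Coverage sets (demand points within 6 of each site):
  D1: {}
  D2: {D}
  D3: {}
  D4: {B, C, D}
  D5: {D}
  D6: {A}
  D7: {}
No single site covers all 4 demand points.
But {D4, D6} covers everything, so the minimum is 2.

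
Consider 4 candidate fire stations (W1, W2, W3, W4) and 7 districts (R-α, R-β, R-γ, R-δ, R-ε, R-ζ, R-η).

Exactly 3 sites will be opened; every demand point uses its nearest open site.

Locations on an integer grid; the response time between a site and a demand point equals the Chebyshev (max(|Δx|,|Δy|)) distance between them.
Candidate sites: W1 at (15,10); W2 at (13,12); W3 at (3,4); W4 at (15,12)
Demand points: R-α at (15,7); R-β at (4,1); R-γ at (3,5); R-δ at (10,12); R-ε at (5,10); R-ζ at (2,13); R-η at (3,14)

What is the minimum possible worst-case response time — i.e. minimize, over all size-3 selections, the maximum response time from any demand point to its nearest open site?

Open {W1, W2, W3}.
  Farthest demand point is R-η at response time 10 (to W2); all others are ≤ 10.
With {W1, W3, W4} the worst case is 10.
With {W2, W3, W4} the worst case is 10.
No size-3 selection achieves below 10.

10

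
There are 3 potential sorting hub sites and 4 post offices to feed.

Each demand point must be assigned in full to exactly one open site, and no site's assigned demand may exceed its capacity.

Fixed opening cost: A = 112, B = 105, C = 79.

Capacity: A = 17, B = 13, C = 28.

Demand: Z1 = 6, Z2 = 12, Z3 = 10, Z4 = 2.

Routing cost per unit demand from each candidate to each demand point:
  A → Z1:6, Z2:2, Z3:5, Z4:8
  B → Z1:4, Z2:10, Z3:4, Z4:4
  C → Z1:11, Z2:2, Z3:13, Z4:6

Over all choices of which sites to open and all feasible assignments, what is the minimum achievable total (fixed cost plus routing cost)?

Open {A, C}; cheapest assignment that respects the capacities:
  A (cap 17, load 16): Z1, Z3 — cost 6×6 + 10×5 = 86
  C (cap 28, load 14): Z2, Z4 — cost 12×2 + 2×6 = 36
  Shipping 122, fixed 191 → total 313.
  Any other capacity-feasible assignment to {A, C} ships for at least 122.
Compare {B, C}: its best feasible assignment gives total 322.
Compare {A, B, C}: its best feasible assignment gives total 402.
Every other set of open sites that can feasibly serve all demand totals ≥ 322 even under its best assignment. Minimum: 313.

313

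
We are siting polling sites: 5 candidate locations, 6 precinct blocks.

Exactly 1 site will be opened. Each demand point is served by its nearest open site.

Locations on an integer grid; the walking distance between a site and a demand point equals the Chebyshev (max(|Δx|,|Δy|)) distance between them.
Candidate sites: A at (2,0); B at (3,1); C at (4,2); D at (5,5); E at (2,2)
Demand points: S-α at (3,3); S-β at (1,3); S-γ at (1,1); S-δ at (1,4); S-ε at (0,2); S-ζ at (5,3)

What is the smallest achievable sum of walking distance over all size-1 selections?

Open {E}.
  S-α→E 1, S-β→E 1, S-γ→E 1, S-δ→E 2, S-ε→E 2, S-ζ→E 3  ⇒ total 10.
Compare {B}: total 14.
Compare {C}: total 15.
No size-1 selection does better; minimum is 10.

10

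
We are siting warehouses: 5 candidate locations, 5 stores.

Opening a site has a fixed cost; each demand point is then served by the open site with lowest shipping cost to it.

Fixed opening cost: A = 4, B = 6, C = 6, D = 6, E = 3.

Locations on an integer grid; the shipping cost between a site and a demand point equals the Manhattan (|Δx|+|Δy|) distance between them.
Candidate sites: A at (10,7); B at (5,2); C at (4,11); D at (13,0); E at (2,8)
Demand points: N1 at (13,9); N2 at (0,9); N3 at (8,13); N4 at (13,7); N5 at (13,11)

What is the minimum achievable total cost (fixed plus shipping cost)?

33

Open {A, E}: assign each demand point to its cheapest open site.
  N1→A 5, N2→E 3, N3→A 8, N4→A 3, N5→A 7
  shipping cost 26, fixed 7 → total 33.
Compare {A, C}: shipping cost 27 + fixed 10 = 37.
Compare {A, C, E}: shipping cost 24 + fixed 13 = 37.
Compare {A}: shipping cost 35 + fixed 4 = 39.
All other subsets cost ≥ 37. Minimum total cost: 33.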